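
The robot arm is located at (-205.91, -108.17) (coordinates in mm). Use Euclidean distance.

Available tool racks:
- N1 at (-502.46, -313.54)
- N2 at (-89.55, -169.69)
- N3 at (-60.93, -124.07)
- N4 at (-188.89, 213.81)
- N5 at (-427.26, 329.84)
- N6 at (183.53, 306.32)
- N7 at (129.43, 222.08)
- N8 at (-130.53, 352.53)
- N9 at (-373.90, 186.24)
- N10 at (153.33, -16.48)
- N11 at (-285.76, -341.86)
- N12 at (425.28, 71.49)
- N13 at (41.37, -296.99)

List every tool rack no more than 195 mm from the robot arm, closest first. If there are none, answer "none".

Distances from (-205.91, -108.17):
N1: √((-296.55)² + (-205.37)²) = √(87941.9025 + 42176.8369) = 360.72 mm
N2: √((116.36)² + (-61.52)²) = √(13539.6496 + 3784.7104) = 131.62 mm
N3: √((144.98)² + (-15.90)²) = √(21019.2004 + 252.8100) = 145.85 mm
N4: √((17.02)² + (321.98)²) = √(289.6804 + 103671.1204) = 322.43 mm
N5: √((-221.35)² + (438.01)²) = √(48995.8225 + 191852.7601) = 490.76 mm
N6: √((389.44)² + (414.49)²) = √(151663.5136 + 171801.9601) = 568.74 mm
N7: √((335.34)² + (330.25)²) = √(112452.9156 + 109065.0625) = 470.66 mm
N8: √((75.38)² + (460.70)²) = √(5682.1444 + 212244.4900) = 466.83 mm
N9: √((-167.99)² + (294.41)²) = √(28220.6401 + 86677.2481) = 338.97 mm
N10: √((359.24)² + (91.69)²) = √(129053.3776 + 8407.0561) = 370.76 mm
N11: √((-79.85)² + (-233.69)²) = √(6376.0225 + 54611.0161) = 246.96 mm
N12: √((631.19)² + (179.66)²) = √(398400.8161 + 32277.7156) = 656.26 mm
N13: √((247.28)² + (-188.82)²) = √(61147.3984 + 35652.9924) = 311.13 mm
Threshold 195 mm: N2 (131.62 mm), N3 (145.85 mm) are within range.

N2, N3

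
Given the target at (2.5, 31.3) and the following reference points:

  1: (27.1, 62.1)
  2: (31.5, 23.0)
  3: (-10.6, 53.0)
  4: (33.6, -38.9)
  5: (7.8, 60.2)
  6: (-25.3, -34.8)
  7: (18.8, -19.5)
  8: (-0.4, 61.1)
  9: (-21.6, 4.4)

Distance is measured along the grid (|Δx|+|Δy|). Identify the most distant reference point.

4

Distances from (2.5, 31.3):
1: |24.6| + |30.8| = 24.6 + 30.8 = 55.4
2: |29.0| + |-8.3| = 29.0 + 8.3 = 37.3
3: |-13.1| + |21.7| = 13.1 + 21.7 = 34.8
4: |31.1| + |-70.2| = 31.1 + 70.2 = 101.3
5: |5.3| + |28.9| = 5.3 + 28.9 = 34.2
6: |-27.8| + |-66.1| = 27.8 + 66.1 = 93.9
7: |16.3| + |-50.8| = 16.3 + 50.8 = 67.1
8: |-2.9| + |29.8| = 2.9 + 29.8 = 32.7
9: |-24.1| + |-26.9| = 24.1 + 26.9 = 51.0
Maximum: 4 at 101.3.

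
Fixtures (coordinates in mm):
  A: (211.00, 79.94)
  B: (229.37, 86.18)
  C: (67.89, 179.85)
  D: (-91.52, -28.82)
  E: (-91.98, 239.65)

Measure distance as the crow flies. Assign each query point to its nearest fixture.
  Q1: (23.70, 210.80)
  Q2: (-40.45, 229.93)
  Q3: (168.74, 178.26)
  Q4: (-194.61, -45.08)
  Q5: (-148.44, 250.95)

Q1→C; Q2→E; Q3→C; Q4→D; Q5→E

Q1 at (23.70, 210.80):
  A: √((187.30)² + (-130.86)²) = √(35081.2900 + 17124.3396) = 228.49 mm
  B: √((205.67)² + (-124.62)²) = √(42300.1489 + 15530.1444) = 240.48 mm
  C: √((44.19)² + (-30.95)²) = √(1952.7561 + 957.9025) = 53.95 mm
  D: √((-115.22)² + (-239.62)²) = √(13275.6484 + 57417.7444) = 265.88 mm
  E: √((-115.68)² + (28.85)²) = √(13381.8624 + 832.3225) = 119.22 mm
  → nearest: C (53.95 mm)
Q2 at (-40.45, 229.93):
  A: √((251.45)² + (-149.99)²) = √(63227.1025 + 22497.0001) = 292.79 mm
  B: √((269.82)² + (-143.75)²) = √(72802.8324 + 20664.0625) = 305.72 mm
  C: √((108.34)² + (-50.08)²) = √(11737.5556 + 2508.0064) = 119.35 mm
  D: √((-51.07)² + (-258.75)²) = √(2608.1449 + 66951.5625) = 263.74 mm
  E: √((-51.53)² + (9.72)²) = √(2655.3409 + 94.4784) = 52.44 mm
  → nearest: E (52.44 mm)
Q3 at (168.74, 178.26):
  A: √((42.26)² + (-98.32)²) = √(1785.9076 + 9666.8224) = 107.02 mm
  B: √((60.63)² + (-92.08)²) = √(3675.9969 + 8478.7264) = 110.25 mm
  C: √((-100.85)² + (1.59)²) = √(10170.7225 + 2.5281) = 100.86 mm
  D: √((-260.26)² + (-207.08)²) = √(67735.2676 + 42882.1264) = 332.59 mm
  E: √((-260.72)² + (61.39)²) = √(67974.9184 + 3768.7321) = 267.85 mm
  → nearest: C (100.86 mm)
Q4 at (-194.61, -45.08):
  A: √((405.61)² + (125.02)²) = √(164519.4721 + 15630.0004) = 424.44 mm
  B: √((423.98)² + (131.26)²) = √(179759.0404 + 17229.1876) = 443.83 mm
  C: √((262.50)² + (224.93)²) = √(68906.2500 + 50593.5049) = 345.69 mm
  D: √((103.09)² + (16.26)²) = √(10627.5481 + 264.3876) = 104.36 mm
  E: √((102.63)² + (284.73)²) = √(10532.9169 + 81071.1729) = 302.66 mm
  → nearest: D (104.36 mm)
Q5 at (-148.44, 250.95):
  A: √((359.44)² + (-171.01)²) = √(129197.1136 + 29244.4201) = 398.05 mm
  B: √((377.81)² + (-164.77)²) = √(142740.3961 + 27149.1529) = 412.18 mm
  C: √((216.33)² + (-71.10)²) = √(46798.6689 + 5055.2100) = 227.71 mm
  D: √((56.92)² + (-279.77)²) = √(3239.8864 + 78271.2529) = 285.50 mm
  E: √((56.46)² + (-11.30)²) = √(3187.7316 + 127.6900) = 57.58 mm
  → nearest: E (57.58 mm)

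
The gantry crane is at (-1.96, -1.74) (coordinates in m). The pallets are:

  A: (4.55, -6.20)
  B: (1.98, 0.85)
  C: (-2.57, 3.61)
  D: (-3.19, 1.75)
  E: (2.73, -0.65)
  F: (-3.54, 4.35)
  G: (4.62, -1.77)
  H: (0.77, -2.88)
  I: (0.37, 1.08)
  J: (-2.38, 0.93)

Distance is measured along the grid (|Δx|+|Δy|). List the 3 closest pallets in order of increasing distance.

J, H, D

Distances from (-1.96, -1.74):
A: 10.97 m
B: 6.53 m
C: 5.96 m
D: 4.72 m
E: 5.78 m
F: 7.67 m
G: 6.61 m
H: 3.87 m
I: 5.15 m
J: 3.09 m
Sorted: J (3.09 m) < H (3.87 m) < D (4.72 m) < I (5.15 m) < E (5.78 m) < …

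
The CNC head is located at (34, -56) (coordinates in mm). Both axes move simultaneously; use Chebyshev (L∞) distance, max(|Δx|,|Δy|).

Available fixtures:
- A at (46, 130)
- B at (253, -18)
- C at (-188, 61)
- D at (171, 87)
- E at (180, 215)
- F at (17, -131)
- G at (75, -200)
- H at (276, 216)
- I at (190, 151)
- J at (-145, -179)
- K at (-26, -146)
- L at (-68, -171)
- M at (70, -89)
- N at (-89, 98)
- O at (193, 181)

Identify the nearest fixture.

M

Distances from (34, -56):
A: 186 mm
B: 219 mm
C: 222 mm
D: 143 mm
E: 271 mm
F: 75 mm
G: 144 mm
H: 272 mm
I: 207 mm
J: 179 mm
K: 90 mm
L: 115 mm
M: 36 mm
N: 154 mm
O: 237 mm
Minimum: M at 36 mm.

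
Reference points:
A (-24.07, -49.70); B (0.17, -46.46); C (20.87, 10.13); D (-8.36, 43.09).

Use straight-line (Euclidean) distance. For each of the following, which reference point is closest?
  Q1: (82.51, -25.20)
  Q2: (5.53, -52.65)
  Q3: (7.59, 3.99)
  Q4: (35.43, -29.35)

Q1→C; Q2→B; Q3→C; Q4→B

Q1 at (82.51, -25.20):
  A: √((-106.58)² + (-24.50)²) = √(11359.2964 + 600.2500) = 109.36
  B: √((-82.34)² + (-21.26)²) = √(6779.8756 + 451.9876) = 85.04
  C: √((-61.64)² + (35.33)²) = √(3799.4896 + 1248.2089) = 71.05
  D: √((-90.87)² + (68.29)²) = √(8257.3569 + 4663.5241) = 113.67
  → nearest: C (71.05)
Q2 at (5.53, -52.65):
  A: √((-29.60)² + (2.95)²) = √(876.1600 + 8.7025) = 29.75
  B: √((-5.36)² + (6.19)²) = √(28.7296 + 38.3161) = 8.19
  C: √((15.34)² + (62.78)²) = √(235.3156 + 3941.3284) = 64.63
  D: √((-13.89)² + (95.74)²) = √(192.9321 + 9166.1476) = 96.74
  → nearest: B (8.19)
Q3 at (7.59, 3.99):
  A: √((-31.66)² + (-53.69)²) = √(1002.3556 + 2882.6161) = 62.33
  B: √((-7.42)² + (-50.45)²) = √(55.0564 + 2545.2025) = 50.99
  C: √((13.28)² + (6.14)²) = √(176.3584 + 37.6996) = 14.63
  D: √((-15.95)² + (39.10)²) = √(254.4025 + 1528.8100) = 42.23
  → nearest: C (14.63)
Q4 at (35.43, -29.35):
  A: √((-59.50)² + (-20.35)²) = √(3540.2500 + 414.1225) = 62.88
  B: √((-35.26)² + (-17.11)²) = √(1243.2676 + 292.7521) = 39.19
  C: √((-14.56)² + (39.48)²) = √(211.9936 + 1558.6704) = 42.08
  D: √((-43.79)² + (72.44)²) = √(1917.5641 + 5247.5536) = 84.65
  → nearest: B (39.19)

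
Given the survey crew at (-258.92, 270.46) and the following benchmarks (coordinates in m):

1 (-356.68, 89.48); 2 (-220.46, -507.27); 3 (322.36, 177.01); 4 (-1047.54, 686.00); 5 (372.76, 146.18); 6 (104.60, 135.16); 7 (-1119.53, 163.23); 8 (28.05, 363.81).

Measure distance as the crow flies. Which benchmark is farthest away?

4

Distances from (-258.92, 270.46):
1: 205.70 m
2: 778.68 m
3: 588.74 m
4: 891.40 m
5: 643.79 m
6: 387.88 m
7: 867.26 m
8: 301.77 m
Maximum: 4 at 891.40 m.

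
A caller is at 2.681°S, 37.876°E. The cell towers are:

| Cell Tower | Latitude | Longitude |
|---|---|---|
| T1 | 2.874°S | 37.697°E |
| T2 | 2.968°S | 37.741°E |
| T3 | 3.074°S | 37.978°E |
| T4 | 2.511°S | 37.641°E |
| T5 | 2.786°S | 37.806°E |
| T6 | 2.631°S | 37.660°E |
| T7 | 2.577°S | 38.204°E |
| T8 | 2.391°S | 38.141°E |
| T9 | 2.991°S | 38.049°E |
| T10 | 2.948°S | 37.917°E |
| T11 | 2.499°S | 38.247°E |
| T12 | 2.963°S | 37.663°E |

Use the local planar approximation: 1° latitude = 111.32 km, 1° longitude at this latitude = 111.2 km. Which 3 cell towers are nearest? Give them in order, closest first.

Distances from 2.681°S, 37.876°E:
T1: √((-0.193·111.32)² + (-0.179·111.2)²) = √(461.59491 + 396.20106) = 29.288 km
T2: √((-0.287·111.32)² + (-0.135·111.2)²) = √(1020.72838 + 225.36014) = 35.300 km
T3: √((-0.393·111.32)² + (0.102·111.2)²) = √(1913.95400 + 128.65004) = 45.195 km
T4: √((0.170·111.32)² + (-0.235·111.2)²) = √(358.13292 + 682.88142) = 32.265 km
T5: √((-0.105·111.32)² + (-0.070·111.2)²) = √(136.62337 + 60.59066) = 14.043 km
T6: √((0.050·111.32)² + (-0.216·111.2)²) = √(30.98036 + 576.92197) = 24.656 km
T7: √((0.104·111.32)² + (0.328·111.2)²) = √(134.03341 + 1330.32350) = 38.267 km
T8: √((0.290·111.32)² + (0.265·111.2)²) = √(1042.17918 + 868.36302) = 43.710 km
T9: √((-0.310·111.32)² + (0.173·111.2)²) = √(1190.88488 + 370.08525) = 39.509 km
T10: √((-0.267·111.32)² + (0.041·111.2)²) = √(883.42344 + 20.78630) = 30.070 km
T11: √((0.182·111.32)² + (0.371·111.2)²) = √(410.47732 + 1701.99153) = 45.962 km
T12: √((-0.282·111.32)² + (-0.213·111.2)²) = √(985.47273 + 561.00765) = 39.325 km
Sorted: T5 (14.043 km) < T6 (24.656 km) < T1 (29.288 km) < T10 (30.070 km) < T4 (32.265 km) < …

T5, T6, T1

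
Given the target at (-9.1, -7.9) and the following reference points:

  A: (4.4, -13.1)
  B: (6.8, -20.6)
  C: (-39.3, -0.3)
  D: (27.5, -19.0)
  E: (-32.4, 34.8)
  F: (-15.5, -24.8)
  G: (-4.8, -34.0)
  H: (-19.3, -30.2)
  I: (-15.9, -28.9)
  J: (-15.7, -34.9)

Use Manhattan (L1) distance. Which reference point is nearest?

Distances from (-9.1, -7.9):
A: |13.5| + |-5.2| = 13.5 + 5.2 = 18.7
B: |15.9| + |-12.7| = 15.9 + 12.7 = 28.6
C: |-30.2| + |7.6| = 30.2 + 7.6 = 37.8
D: |36.6| + |-11.1| = 36.6 + 11.1 = 47.7
E: |-23.3| + |42.7| = 23.3 + 42.7 = 66.0
F: |-6.4| + |-16.9| = 6.4 + 16.9 = 23.3
G: |4.3| + |-26.1| = 4.3 + 26.1 = 30.4
H: |-10.2| + |-22.3| = 10.2 + 22.3 = 32.5
I: |-6.8| + |-21.0| = 6.8 + 21.0 = 27.8
J: |-6.6| + |-27.0| = 6.6 + 27.0 = 33.6
Minimum: A at 18.7.

A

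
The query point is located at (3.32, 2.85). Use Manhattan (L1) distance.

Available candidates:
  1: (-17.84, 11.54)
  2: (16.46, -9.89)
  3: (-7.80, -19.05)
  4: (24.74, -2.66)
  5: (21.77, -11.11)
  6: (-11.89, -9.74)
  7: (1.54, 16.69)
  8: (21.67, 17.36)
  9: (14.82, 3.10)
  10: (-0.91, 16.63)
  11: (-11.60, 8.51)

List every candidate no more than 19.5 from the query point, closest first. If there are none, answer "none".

Distances from (3.32, 2.85):
1: |-21.16| + |8.69| = 21.16 + 8.69 = 29.85
2: |13.14| + |-12.74| = 13.14 + 12.74 = 25.88
3: |-11.12| + |-21.90| = 11.12 + 21.90 = 33.02
4: |21.42| + |-5.51| = 21.42 + 5.51 = 26.93
5: |18.45| + |-13.96| = 18.45 + 13.96 = 32.41
6: |-15.21| + |-12.59| = 15.21 + 12.59 = 27.80
7: |-1.78| + |13.84| = 1.78 + 13.84 = 15.62
8: |18.35| + |14.51| = 18.35 + 14.51 = 32.86
9: |11.50| + |0.25| = 11.50 + 0.25 = 11.75
10: |-4.23| + |13.78| = 4.23 + 13.78 = 18.01
11: |-14.92| + |5.66| = 14.92 + 5.66 = 20.58
Threshold 19.5: 9 (11.75), 7 (15.62), 10 (18.01) are within range.

9, 7, 10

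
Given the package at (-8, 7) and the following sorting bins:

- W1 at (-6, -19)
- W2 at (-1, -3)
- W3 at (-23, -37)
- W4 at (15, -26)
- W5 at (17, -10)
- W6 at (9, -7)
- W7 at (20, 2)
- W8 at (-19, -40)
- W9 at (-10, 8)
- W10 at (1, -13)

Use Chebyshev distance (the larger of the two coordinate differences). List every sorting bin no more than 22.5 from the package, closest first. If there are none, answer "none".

W9, W2, W6, W10

Distances from (-8, 7):
W1: 26
W2: 10
W3: 44
W4: 33
W5: 25
W6: 17
W7: 28
W8: 47
W9: 2
W10: 20
Threshold 22.5: W9 (2), W2 (10), W6 (17), W10 (20) are within range.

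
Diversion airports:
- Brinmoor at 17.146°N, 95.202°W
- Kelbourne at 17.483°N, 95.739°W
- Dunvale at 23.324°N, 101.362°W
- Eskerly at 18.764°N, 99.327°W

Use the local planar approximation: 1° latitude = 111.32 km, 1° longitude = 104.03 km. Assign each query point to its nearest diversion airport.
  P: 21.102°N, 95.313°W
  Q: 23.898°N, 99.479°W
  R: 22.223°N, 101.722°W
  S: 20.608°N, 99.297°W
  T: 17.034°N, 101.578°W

P→Kelbourne; Q→Dunvale; R→Dunvale; S→Eskerly; T→Eskerly

P at 21.102°N, 95.313°W:
  Brinmoor: √((-3.956·111.32)² + (0.111·104.03)²) = √(193936.23546 + 133.34083) = 440.533 km
  Kelbourne: √((-3.619·111.32)² + (-0.426·104.03)²) = √(162301.88415 + 1963.97699) = 405.297 km
  Dunvale: √((2.222·111.32)² + (-6.049·104.03)²) = √(61183.52640 + 395990.13425) = 676.146 km
  Eskerly: √((-2.338·111.32)² + (-4.014·104.03)²) = √(67738.47404 + 174370.06654) = 492.045 km
  → nearest: Kelbourne (405.297 km)
Q at 23.898°N, 99.479°W:
  Brinmoor: √((-6.752·111.32)² + (4.277·104.03)²) = √(564951.62551 + 197968.31996) = 873.453 km
  Kelbourne: √((-6.415·111.32)² + (3.740·104.03)²) = √(509964.23228 + 151377.17681) = 813.229 km
  Dunvale: √((-0.574·111.32)² + (-1.883·104.03)²) = √(4082.91351 + 38372.30051) = 206.047 km
  Eskerly: √((-5.134·111.32)² + (0.152·104.03)²) = √(326631.54412 + 250.03705) = 571.736 km
  → nearest: Dunvale (206.047 km)
R at 22.223°N, 101.722°W:
  Brinmoor: √((-5.077·111.32)² + (6.520·104.03)²) = √(319418.98266 + 460057.78956) = 882.880 km
  Kelbourne: √((-4.740·111.32)² + (5.983·104.03)²) = √(278421.69859 + 387396.06288) = 815.977 km
  Dunvale: √((1.101·111.32)² + (0.360·104.03)²) = √(15021.76741 + 1402.56242) = 128.157 km
  Eskerly: √((-3.459·111.32)² + (2.395·104.03)²) = √(148268.03072 + 62076.64436) = 458.633 km
  → nearest: Dunvale (128.157 km)
S at 20.608°N, 99.297°W:
  Brinmoor: √((-3.462·111.32)² + (4.095·104.03)²) = √(148525.32878 + 181478.42821) = 574.460 km
  Kelbourne: √((-3.125·111.32)² + (3.558·104.03)²) = √(121017.01562 + 137002.68685) = 507.956 km
  Dunvale: √((2.716·111.32)² + (-2.065·104.03)²) = √(91412.57159 + 46148.47020) = 370.892 km
  Eskerly: √((-1.844·111.32)² + (-0.030·104.03)²) = √(42137.44792 + 9.74002) = 205.298 km
  → nearest: Eskerly (205.298 km)
T at 17.034°N, 101.578°W:
  Brinmoor: √((0.112·111.32)² + (6.376·104.03)²) = √(155.44703 + 439960.62847) = 663.412 km
  Kelbourne: √((0.449·111.32)² + (5.839·104.03)²) = √(2498.26830 + 368972.62629) = 609.484 km
  Dunvale: √((6.290·111.32)² + (0.216·104.03)²) = √(490283.96113 + 504.92247) = 700.563 km
  Eskerly: √((1.730·111.32)² + (2.251·104.03)²) = √(37088.44299 + 54836.30546) = 303.191 km
  → nearest: Eskerly (303.191 km)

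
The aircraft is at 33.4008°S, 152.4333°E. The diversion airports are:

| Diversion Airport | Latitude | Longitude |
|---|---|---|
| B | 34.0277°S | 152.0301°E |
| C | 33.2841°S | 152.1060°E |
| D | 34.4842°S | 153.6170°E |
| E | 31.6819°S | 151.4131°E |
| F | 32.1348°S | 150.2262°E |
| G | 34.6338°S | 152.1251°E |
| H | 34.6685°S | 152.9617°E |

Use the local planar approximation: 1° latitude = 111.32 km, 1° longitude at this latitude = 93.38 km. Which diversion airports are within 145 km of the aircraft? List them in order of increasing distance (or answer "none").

C, B, G

Distances from 33.4008°S, 152.4333°E:
B: 79.2953 km
C: 33.2097 km
D: 163.5943 km
E: 213.7515 km
F: 249.6765 km
G: 140.2423 km
H: 149.4978 km
Threshold 145 km: C (33.2097 km), B (79.2953 km), G (140.2423 km) are within range.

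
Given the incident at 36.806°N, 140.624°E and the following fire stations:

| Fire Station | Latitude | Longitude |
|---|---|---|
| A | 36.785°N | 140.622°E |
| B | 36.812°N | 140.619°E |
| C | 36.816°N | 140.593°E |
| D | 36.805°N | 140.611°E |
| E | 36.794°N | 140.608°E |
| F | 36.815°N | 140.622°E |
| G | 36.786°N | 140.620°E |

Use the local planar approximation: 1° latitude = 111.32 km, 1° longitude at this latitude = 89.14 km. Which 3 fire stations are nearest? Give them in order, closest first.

Distances from 36.806°N, 140.624°E:
A: √((-0.021·111.32)² + (-0.002·89.14)²) = √(5.46493 + 0.03178) = 2.345 km
B: √((0.006·111.32)² + (-0.005·89.14)²) = √(0.44612 + 0.19865) = 0.803 km
C: √((0.010·111.32)² + (-0.031·89.14)²) = √(1.23921 + 7.63605) = 2.979 km
D: √((-0.001·111.32)² + (-0.013·89.14)²) = √(0.01239 + 1.34286) = 1.164 km
E: √((-0.012·111.32)² + (-0.016·89.14)²) = √(1.78447 + 2.03416) = 1.954 km
F: √((0.009·111.32)² + (-0.002·89.14)²) = √(1.00376 + 0.03178) = 1.018 km
G: √((-0.020·111.32)² + (-0.004·89.14)²) = √(4.95686 + 0.12714) = 2.255 km
Sorted: B (0.803 km) < F (1.018 km) < D (1.164 km) < E (1.954 km) < G (2.255 km) < …

B, F, D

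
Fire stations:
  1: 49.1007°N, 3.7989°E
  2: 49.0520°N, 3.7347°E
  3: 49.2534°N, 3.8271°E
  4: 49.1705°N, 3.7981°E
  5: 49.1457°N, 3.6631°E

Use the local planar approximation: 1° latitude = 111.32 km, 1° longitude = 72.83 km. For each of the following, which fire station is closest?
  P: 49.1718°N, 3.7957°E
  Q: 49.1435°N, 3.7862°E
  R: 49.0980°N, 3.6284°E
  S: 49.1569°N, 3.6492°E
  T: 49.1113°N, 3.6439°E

P at 49.1718°N, 3.7957°E:
  1: 7.9183 km
  2: 14.0567 km
  3: 9.3672 km
  4: 0.2269 km
  5: 10.0849 km
  → nearest: 4 (0.2269 km)
Q at 49.1435°N, 3.7862°E:
  1: 4.8534 km
  2: 10.8544 km
  3: 12.5915 km
  4: 3.1281 km
  5: 8.9687 km
  → nearest: 4 (3.1281 km)
R at 49.0980°N, 3.6284°E:
  1: 12.4212 km
  2: 9.2821 km
  3: 22.5539 km
  4: 14.7610 km
  5: 5.8807 km
  → nearest: 5 (5.8807 km)
S at 49.1569°N, 3.6492°E:
  1: 12.5701 km
  2: 13.2340 km
  3: 16.8306 km
  4: 10.9496 km
  5: 1.6060 km
  → nearest: 5 (1.6060 km)
T at 49.1113°N, 3.6439°E:
  1: 11.3502 km
  2: 9.3439 km
  3: 20.6942 km
  4: 13.0212 km
  5: 4.0767 km
  → nearest: 5 (4.0767 km)

P→4; Q→4; R→5; S→5; T→5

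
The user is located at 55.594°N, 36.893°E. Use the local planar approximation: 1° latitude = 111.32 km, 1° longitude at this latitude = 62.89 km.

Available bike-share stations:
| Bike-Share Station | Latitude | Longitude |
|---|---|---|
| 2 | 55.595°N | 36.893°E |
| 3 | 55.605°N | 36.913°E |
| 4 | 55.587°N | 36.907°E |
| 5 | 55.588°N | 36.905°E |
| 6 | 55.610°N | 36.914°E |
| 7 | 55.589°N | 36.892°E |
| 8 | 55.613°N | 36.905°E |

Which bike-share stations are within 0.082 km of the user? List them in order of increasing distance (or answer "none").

Distances from 55.594°N, 36.893°E:
2: √((0.001·111.32)² + (0.000·62.89)²) = √(0.01239 + 0.00000) = 0.111 km
3: √((0.011·111.32)² + (0.020·62.89)²) = √(1.49945 + 1.58206) = 1.755 km
4: √((-0.007·111.32)² + (0.014·62.89)²) = √(0.60721 + 0.77521) = 1.176 km
5: √((-0.006·111.32)² + (0.012·62.89)²) = √(0.44612 + 0.56954) = 1.008 km
6: √((0.016·111.32)² + (0.021·62.89)²) = √(3.17239 + 1.74422) = 2.217 km
7: √((-0.005·111.32)² + (-0.001·62.89)²) = √(0.30980 + 0.00396) = 0.560 km
8: √((0.019·111.32)² + (0.012·62.89)²) = √(4.47356 + 0.56954) = 2.246 km
Threshold 0.082 km: none within range.

none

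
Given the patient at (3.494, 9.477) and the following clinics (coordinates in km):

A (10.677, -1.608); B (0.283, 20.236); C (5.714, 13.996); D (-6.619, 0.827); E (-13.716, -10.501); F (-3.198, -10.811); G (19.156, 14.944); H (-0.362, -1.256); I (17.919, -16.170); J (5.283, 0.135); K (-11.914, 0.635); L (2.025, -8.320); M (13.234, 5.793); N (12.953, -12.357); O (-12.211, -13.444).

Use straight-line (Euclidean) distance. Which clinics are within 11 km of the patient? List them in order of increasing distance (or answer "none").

C, J, M

Distances from (3.494, 9.477):
A: √((7.183)² + (-11.085)²) = √(51.59549 + 122.87723) = 13.209 km
B: √((-3.211)² + (10.759)²) = √(10.31052 + 115.75608) = 11.228 km
C: √((2.220)² + (4.519)²) = √(4.92840 + 20.42136) = 5.035 km
D: √((-10.113)² + (-8.650)²) = √(102.27277 + 74.82250) = 13.308 km
E: √((-17.210)² + (-19.978)²) = √(296.18410 + 399.12048) = 26.369 km
F: √((-6.692)² + (-20.288)²) = √(44.78286 + 411.60294) = 21.363 km
G: √((15.662)² + (5.467)²) = √(245.29824 + 29.88809) = 16.589 km
H: √((-3.856)² + (-10.733)²) = √(14.86874 + 115.19729) = 11.405 km
I: √((14.425)² + (-25.647)²) = √(208.08063 + 657.76861) = 29.425 km
J: √((1.789)² + (-9.342)²) = √(3.20052 + 87.27296) = 9.512 km
K: √((-15.408)² + (-8.842)²) = √(237.40646 + 78.18096) = 17.765 km
L: √((-1.469)² + (-17.797)²) = √(2.15796 + 316.73321) = 17.858 km
M: √((9.740)² + (-3.684)²) = √(94.86760 + 13.57186) = 10.413 km
N: √((9.459)² + (-21.834)²) = √(89.47268 + 476.72356) = 23.795 km
O: √((-15.705)² + (-22.921)²) = √(246.64703 + 525.37224) = 27.785 km
Threshold 11 km: C (5.035 km), J (9.512 km), M (10.413 km) are within range.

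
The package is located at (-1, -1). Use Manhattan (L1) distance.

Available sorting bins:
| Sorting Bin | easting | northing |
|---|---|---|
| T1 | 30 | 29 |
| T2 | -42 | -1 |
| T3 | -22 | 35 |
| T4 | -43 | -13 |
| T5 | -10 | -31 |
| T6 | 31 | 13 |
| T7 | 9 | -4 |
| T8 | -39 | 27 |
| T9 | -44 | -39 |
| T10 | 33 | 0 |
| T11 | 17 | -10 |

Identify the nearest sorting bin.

T7

Distances from (-1, -1):
T1: |31| + |30| = 31 + 30 = 61
T2: |-41| + |0| = 41 + 0 = 41
T3: |-21| + |36| = 21 + 36 = 57
T4: |-42| + |-12| = 42 + 12 = 54
T5: |-9| + |-30| = 9 + 30 = 39
T6: |32| + |14| = 32 + 14 = 46
T7: |10| + |-3| = 10 + 3 = 13
T8: |-38| + |28| = 38 + 28 = 66
T9: |-43| + |-38| = 43 + 38 = 81
T10: |34| + |1| = 34 + 1 = 35
T11: |18| + |-9| = 18 + 9 = 27
Minimum: T7 at 13.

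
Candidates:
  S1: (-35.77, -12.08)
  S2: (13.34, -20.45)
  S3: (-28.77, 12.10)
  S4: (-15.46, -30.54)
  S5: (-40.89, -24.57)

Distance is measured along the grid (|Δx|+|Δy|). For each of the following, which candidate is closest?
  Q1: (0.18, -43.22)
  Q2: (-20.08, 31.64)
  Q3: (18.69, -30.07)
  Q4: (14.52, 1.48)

Q1 at (0.18, -43.22):
  S1: |-35.95| + |31.14| = 35.95 + 31.14 = 67.09
  S2: |13.16| + |22.77| = 13.16 + 22.77 = 35.93
  S3: |-28.95| + |55.32| = 28.95 + 55.32 = 84.27
  S4: |-15.64| + |12.68| = 15.64 + 12.68 = 28.32
  S5: |-41.07| + |18.65| = 41.07 + 18.65 = 59.72
  → nearest: S4 (28.32)
Q2 at (-20.08, 31.64):
  S1: |-15.69| + |-43.72| = 15.69 + 43.72 = 59.41
  S2: |33.42| + |-52.09| = 33.42 + 52.09 = 85.51
  S3: |-8.69| + |-19.54| = 8.69 + 19.54 = 28.23
  S4: |4.62| + |-62.18| = 4.62 + 62.18 = 66.80
  S5: |-20.81| + |-56.21| = 20.81 + 56.21 = 77.02
  → nearest: S3 (28.23)
Q3 at (18.69, -30.07):
  S1: |-54.46| + |17.99| = 54.46 + 17.99 = 72.45
  S2: |-5.35| + |9.62| = 5.35 + 9.62 = 14.97
  S3: |-47.46| + |42.17| = 47.46 + 42.17 = 89.63
  S4: |-34.15| + |-0.47| = 34.15 + 0.47 = 34.62
  S5: |-59.58| + |5.50| = 59.58 + 5.50 = 65.08
  → nearest: S2 (14.97)
Q4 at (14.52, 1.48):
  S1: |-50.29| + |-13.56| = 50.29 + 13.56 = 63.85
  S2: |-1.18| + |-21.93| = 1.18 + 21.93 = 23.11
  S3: |-43.29| + |10.62| = 43.29 + 10.62 = 53.91
  S4: |-29.98| + |-32.02| = 29.98 + 32.02 = 62.00
  S5: |-55.41| + |-26.05| = 55.41 + 26.05 = 81.46
  → nearest: S2 (23.11)

Q1→S4; Q2→S3; Q3→S2; Q4→S2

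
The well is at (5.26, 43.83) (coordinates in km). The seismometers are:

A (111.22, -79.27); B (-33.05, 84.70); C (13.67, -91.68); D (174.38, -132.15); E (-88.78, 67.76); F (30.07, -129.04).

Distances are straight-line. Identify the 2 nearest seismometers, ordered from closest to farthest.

B, E

Distances from (5.26, 43.83):
A: √((105.96)² + (-123.10)²) = √(11227.5216 + 15153.6100) = 162.42 km
B: √((-38.31)² + (40.87)²) = √(1467.6561 + 1670.3569) = 56.02 km
C: √((8.41)² + (-135.51)²) = √(70.7281 + 18362.9601) = 135.77 km
D: √((169.12)² + (-175.98)²) = √(28601.5744 + 30968.9604) = 244.07 km
E: √((-94.04)² + (23.93)²) = √(8843.5216 + 572.6449) = 97.04 km
F: √((24.81)² + (-172.87)²) = √(615.5361 + 29884.0369) = 174.64 km
Sorted: B (56.02 km) < E (97.04 km) < C (135.77 km) < A (162.42 km) < …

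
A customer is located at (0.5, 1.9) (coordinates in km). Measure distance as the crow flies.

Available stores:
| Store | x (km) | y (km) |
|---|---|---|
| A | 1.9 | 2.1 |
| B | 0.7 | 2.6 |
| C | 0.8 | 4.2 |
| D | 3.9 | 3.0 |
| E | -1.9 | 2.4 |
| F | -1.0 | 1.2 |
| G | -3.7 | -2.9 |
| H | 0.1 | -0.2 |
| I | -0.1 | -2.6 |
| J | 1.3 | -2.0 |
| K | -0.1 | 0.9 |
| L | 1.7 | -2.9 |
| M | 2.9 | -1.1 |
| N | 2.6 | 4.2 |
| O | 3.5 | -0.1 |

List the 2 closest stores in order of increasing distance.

Distances from (0.5, 1.9):
A: 1.41 km
B: 0.73 km
C: 2.32 km
D: 3.57 km
E: 2.45 km
F: 1.66 km
G: 6.38 km
H: 2.14 km
I: 4.54 km
J: 3.98 km
K: 1.17 km
L: 4.95 km
M: 3.84 km
N: 3.11 km
O: 3.61 km
Sorted: B (0.73 km) < K (1.17 km) < A (1.41 km) < F (1.66 km) < …

B, K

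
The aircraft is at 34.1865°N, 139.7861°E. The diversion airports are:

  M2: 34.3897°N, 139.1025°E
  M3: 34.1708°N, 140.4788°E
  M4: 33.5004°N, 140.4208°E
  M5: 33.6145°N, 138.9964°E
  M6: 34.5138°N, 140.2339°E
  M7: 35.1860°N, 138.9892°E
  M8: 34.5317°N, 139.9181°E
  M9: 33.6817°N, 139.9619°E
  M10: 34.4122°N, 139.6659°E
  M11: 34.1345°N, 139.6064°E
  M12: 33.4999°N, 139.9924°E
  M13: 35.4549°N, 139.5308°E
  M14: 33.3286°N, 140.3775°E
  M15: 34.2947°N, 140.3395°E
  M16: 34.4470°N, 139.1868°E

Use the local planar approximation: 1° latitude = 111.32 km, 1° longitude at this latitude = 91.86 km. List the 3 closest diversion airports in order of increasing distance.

M11, M10, M8

Distances from 34.1865°N, 139.7861°E:
M2: √((0.2032·111.32)² + (-0.6836·91.86)²) = √(511.674534 + 3943.274318) = 66.7454 km
M3: √((-0.0157·111.32)² + (0.6927·91.86)²) = √(3.054539 + 4048.957866) = 63.6554 km
M4: √((-0.6861·111.32)² + (0.6347·91.86)²) = √(5833.392971 + 3399.303010) = 96.0869 km
M5: √((-0.5720·111.32)² + (-0.7897·91.86)²) = √(4054.510719 + 5262.318841) = 96.5237 km
M6: √((0.3273·111.32)² + (0.4478·91.86)²) = √(1327.511848 + 1692.080656) = 54.9508 km
M7: √((0.9995·111.32)² + (-0.7969·91.86)²) = √(12379.753356 + 5358.713468) = 133.1858 km
M8: √((0.3452·111.32)² + (0.1320·91.86)²) = √(1476.685360 + 147.028235) = 40.2953 km
M9: √((-0.5048·111.32)² + (0.1758·91.86)²) = √(3157.803398 + 260.789813) = 58.4687 km
M10: √((0.2257·111.32)² + (-0.1202·91.86)²) = √(631.261806 + 121.916312) = 27.4441 km
M11: √((-0.0520·111.32)² + (-0.1797·91.86)²) = √(33.508353 + 272.489038) = 17.4928 km
M12: √((-0.6866·111.32)² + (0.2063·91.86)²) = √(5841.898318 + 359.129713) = 78.7466 km
M13: √((1.2684·111.32)² + (-0.2553·91.86)²) = √(19936.956534 + 549.989644) = 143.1326 km
M14: √((-0.8579·111.32)² + (0.5914·91.86)²) = √(9120.522750 + 2951.314711) = 109.8719 km
M15: √((0.1082·111.32)² + (0.5534·91.86)²) = √(145.077785 + 2584.230166) = 52.2428 km
M16: √((0.2605·111.32)² + (-0.5993·91.86)²) = √(840.933881 + 3030.689453) = 62.2224 km
Sorted: M11 (17.4928 km) < M10 (27.4441 km) < M8 (40.2953 km) < M15 (52.2428 km) < M6 (54.9508 km) < …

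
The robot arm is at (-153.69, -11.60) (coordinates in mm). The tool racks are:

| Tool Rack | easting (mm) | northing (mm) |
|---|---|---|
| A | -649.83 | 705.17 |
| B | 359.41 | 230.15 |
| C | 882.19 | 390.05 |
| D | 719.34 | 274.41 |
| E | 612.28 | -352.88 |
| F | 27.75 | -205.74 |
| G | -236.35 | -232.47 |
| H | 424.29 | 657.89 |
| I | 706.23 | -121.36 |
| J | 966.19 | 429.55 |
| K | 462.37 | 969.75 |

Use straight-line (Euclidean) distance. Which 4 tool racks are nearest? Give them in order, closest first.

Distances from (-153.69, -11.60):
A: 871.73 mm
B: 567.20 mm
C: 1111.02 mm
D: 918.69 mm
E: 838.56 mm
F: 265.73 mm
G: 235.83 mm
H: 884.46 mm
I: 866.90 mm
J: 1203.64 mm
K: 1158.70 mm
Sorted: G (235.83 mm) < F (265.73 mm) < B (567.20 mm) < E (838.56 mm) < I (866.90 mm) < A (871.73 mm) < …

G, F, B, E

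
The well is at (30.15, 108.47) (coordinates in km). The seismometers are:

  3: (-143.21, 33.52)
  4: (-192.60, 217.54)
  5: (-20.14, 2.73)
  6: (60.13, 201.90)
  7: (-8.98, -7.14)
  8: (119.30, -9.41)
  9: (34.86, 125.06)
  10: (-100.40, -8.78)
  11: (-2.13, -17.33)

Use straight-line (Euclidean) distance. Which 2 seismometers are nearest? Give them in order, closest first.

9, 6

Distances from (30.15, 108.47):
3: 188.87 km
4: 248.02 km
5: 117.09 km
6: 98.12 km
7: 122.05 km
8: 147.80 km
9: 17.25 km
10: 175.47 km
11: 129.88 km
Sorted: 9 (17.25 km) < 6 (98.12 km) < 5 (117.09 km) < 7 (122.05 km) < …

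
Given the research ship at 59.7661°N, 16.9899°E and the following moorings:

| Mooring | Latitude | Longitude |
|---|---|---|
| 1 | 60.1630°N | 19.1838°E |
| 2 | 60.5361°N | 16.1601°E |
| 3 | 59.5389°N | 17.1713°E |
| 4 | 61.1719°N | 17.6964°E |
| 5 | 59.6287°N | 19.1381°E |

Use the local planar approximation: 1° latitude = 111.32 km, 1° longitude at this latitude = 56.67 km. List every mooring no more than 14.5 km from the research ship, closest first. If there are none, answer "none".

Distances from 59.7661°N, 16.9899°E:
1: 131.9457 km
2: 97.7682 km
3: 27.3012 km
4: 161.5341 km
5: 122.6956 km
Threshold 14.5 km: none within range.

none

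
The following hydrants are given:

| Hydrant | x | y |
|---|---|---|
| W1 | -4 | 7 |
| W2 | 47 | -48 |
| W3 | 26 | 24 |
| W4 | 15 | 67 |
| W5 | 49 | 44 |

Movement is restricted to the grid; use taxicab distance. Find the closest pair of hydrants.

Pairwise distances:
W1–W2: 106
W1–W3: 47
W1–W4: 79
W1–W5: 90
W2–W3: 93
W2–W4: 147
W2–W5: 94
W3–W4: 54
W3–W5: 43
W4–W5: 57
Closest pair: W3–W5 at 43.

W3 and W5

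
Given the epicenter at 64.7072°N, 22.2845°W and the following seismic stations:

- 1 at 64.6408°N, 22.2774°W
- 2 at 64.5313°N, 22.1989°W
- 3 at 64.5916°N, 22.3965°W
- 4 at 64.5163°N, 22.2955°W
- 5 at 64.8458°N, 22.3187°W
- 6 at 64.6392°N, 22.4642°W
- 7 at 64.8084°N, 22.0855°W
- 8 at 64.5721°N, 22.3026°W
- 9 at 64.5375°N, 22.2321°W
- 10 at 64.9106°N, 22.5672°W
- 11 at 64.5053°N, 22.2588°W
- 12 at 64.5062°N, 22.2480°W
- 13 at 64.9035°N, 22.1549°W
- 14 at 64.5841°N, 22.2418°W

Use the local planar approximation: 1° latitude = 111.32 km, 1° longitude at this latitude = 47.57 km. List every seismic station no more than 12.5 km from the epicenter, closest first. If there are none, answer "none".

Distances from 64.7072°N, 22.2845°W:
1: √((-0.0664·111.32)² + (0.0071·47.57)²) = √(54.636460 + 0.114073) = 7.3994 km
2: √((-0.1759·111.32)² + (0.0856·47.57)²) = √(383.422923 + 16.581119) = 20.0001 km
3: √((-0.1156·111.32)² + (-0.1120·47.57)²) = √(165.600660 + 28.385879) = 13.9279 km
4: √((-0.1909·111.32)² + (-0.0110·47.57)²) = √(451.604491 + 0.273811) = 21.2574 km
5: √((0.1386·111.32)² + (-0.0342·47.57)²) = √(238.052560 + 2.646784) = 15.5145 km
6: √((-0.0680·111.32)² + (-0.1797·47.57)²) = √(57.301266 + 73.073929) = 11.4182 km
7: √((0.1012·111.32)² + (0.1990·47.57)²) = √(126.913383 + 89.613297) = 14.7148 km
8: √((-0.1351·111.32)² + (-0.0181·47.57)²) = √(226.181507 + 0.741350) = 15.0640 km
9: √((-0.1697·111.32)² + (0.0524·47.57)²) = √(356.870032 + 6.213394) = 19.0547 km
10: √((0.2034·111.32)² + (-0.2827·47.57)²) = √(512.682263 + 180.849753) = 26.3350 km
11: √((-0.2019·111.32)² + (0.0257·47.57)²) = √(505.148460 + 1.494626) = 22.5087 km
12: √((-0.2010·111.32)² + (0.0365·47.57)²) = √(500.654945 + 3.014755) = 22.4426 km
13: √((0.1963·111.32)² + (0.1296·47.57)²) = √(477.514974 + 38.008113) = 22.7051 km
14: √((-0.1231·111.32)² + (0.0427·47.57)²) = √(187.785693 + 4.125932) = 13.8532 km
Threshold 12.5 km: 1 (7.3994 km), 6 (11.4182 km) are within range.

1, 6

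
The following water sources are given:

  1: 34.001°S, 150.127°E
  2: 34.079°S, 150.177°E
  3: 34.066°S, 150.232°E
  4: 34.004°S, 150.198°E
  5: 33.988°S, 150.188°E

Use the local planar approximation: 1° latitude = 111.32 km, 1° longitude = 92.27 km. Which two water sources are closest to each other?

Pairwise distances:
1–2: √((-0.078·111.32)² + (0.050·92.27)²) = √(75.39379 + 21.28438) = 9.833 km
1–3: √((-0.065·111.32)² + (0.105·92.27)²) = √(52.35680 + 93.86413) = 12.092 km
1–4: √((-0.003·111.32)² + (0.071·92.27)²) = √(0.11153 + 42.91783) = 6.560 km
1–5: √((0.013·111.32)² + (0.061·92.27)²) = √(2.09427 + 31.67967) = 5.812 km
2–3: √((0.013·111.32)² + (0.055·92.27)²) = √(2.09427 + 25.75410) = 5.277 km
2–4: √((0.075·111.32)² + (0.021·92.27)²) = √(69.70580 + 3.75457) = 8.571 km
2–5: √((0.091·111.32)² + (0.011·92.27)²) = √(102.61933 + 1.03016) = 10.181 km
3–4: √((0.062·111.32)² + (-0.034·92.27)²) = √(47.63540 + 9.84190) = 7.581 km
3–5: √((0.078·111.32)² + (-0.044·92.27)²) = √(75.39379 + 16.48263) = 9.585 km
4–5: √((0.016·111.32)² + (-0.010·92.27)²) = √(3.17239 + 0.85138) = 2.006 km
Closest pair: 4–5 at 2.006 km.

4 and 5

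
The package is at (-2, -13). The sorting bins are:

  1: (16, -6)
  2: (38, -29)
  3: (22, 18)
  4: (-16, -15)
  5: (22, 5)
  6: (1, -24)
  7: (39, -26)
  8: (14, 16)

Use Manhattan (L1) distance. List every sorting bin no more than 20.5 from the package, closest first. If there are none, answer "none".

6, 4

Distances from (-2, -13):
1: |18| + |7| = 18 + 7 = 25
2: |40| + |-16| = 40 + 16 = 56
3: |24| + |31| = 24 + 31 = 55
4: |-14| + |-2| = 14 + 2 = 16
5: |24| + |18| = 24 + 18 = 42
6: |3| + |-11| = 3 + 11 = 14
7: |41| + |-13| = 41 + 13 = 54
8: |16| + |29| = 16 + 29 = 45
Threshold 20.5: 6 (14), 4 (16) are within range.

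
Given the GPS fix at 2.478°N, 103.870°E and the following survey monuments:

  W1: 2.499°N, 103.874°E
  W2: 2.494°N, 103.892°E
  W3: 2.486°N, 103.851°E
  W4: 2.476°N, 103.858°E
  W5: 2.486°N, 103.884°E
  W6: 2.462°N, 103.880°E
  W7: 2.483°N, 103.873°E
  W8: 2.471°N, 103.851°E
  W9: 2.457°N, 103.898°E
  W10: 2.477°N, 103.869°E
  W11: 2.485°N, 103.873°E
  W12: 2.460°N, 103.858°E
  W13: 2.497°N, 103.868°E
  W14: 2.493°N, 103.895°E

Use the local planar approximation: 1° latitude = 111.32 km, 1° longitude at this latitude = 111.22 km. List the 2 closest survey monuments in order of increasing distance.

W10, W7

Distances from 2.478°N, 103.870°E:
W1: √((0.021·111.32)² + (0.004·111.22)²) = √(5.46493 + 0.19792) = 2.380 km
W2: √((0.016·111.32)² + (0.022·111.22)²) = √(3.17239 + 5.98703) = 3.026 km
W3: √((0.008·111.32)² + (-0.019·111.22)²) = √(0.79310 + 4.46553) = 2.293 km
W4: √((-0.002·111.32)² + (-0.012·111.22)²) = √(0.04957 + 1.78126) = 1.353 km
W5: √((0.008·111.32)² + (0.014·111.22)²) = √(0.79310 + 2.42450) = 1.794 km
W6: √((-0.016·111.32)² + (0.010·111.22)²) = √(3.17239 + 1.23699) = 2.100 km
W7: √((0.005·111.32)² + (0.003·111.22)²) = √(0.30980 + 0.11133) = 0.649 km
W8: √((-0.007·111.32)² + (-0.019·111.22)²) = √(0.60721 + 4.46553) = 2.252 km
W9: √((-0.021·111.32)² + (0.028·111.22)²) = √(5.46493 + 9.69799) = 3.894 km
W10: √((-0.001·111.32)² + (-0.001·111.22)²) = √(0.01239 + 0.01237) = 0.157 km
W11: √((0.007·111.32)² + (0.003·111.22)²) = √(0.60721 + 0.11133) = 0.848 km
W12: √((-0.018·111.32)² + (-0.012·111.22)²) = √(4.01505 + 1.78126) = 2.408 km
W13: √((0.019·111.32)² + (-0.002·111.22)²) = √(4.47356 + 0.04948) = 2.127 km
W14: √((0.015·111.32)² + (0.025·111.22)²) = √(2.78823 + 7.73118) = 3.243 km
Sorted: W10 (0.157 km) < W7 (0.649 km) < W11 (0.848 km) < W4 (1.353 km) < …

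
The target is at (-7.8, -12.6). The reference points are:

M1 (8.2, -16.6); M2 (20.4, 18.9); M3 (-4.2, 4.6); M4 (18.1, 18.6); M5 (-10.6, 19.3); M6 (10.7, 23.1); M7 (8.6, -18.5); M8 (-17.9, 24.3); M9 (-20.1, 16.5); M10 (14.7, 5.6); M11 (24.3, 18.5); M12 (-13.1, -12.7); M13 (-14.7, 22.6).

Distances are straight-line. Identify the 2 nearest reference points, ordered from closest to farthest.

Distances from (-7.8, -12.6):
M1: √((16.0)² + (-4.0)²) = √(256.000 + 16.000) = 16.5
M2: √((28.2)² + (31.5)²) = √(795.240 + 992.250) = 42.3
M3: √((3.6)² + (17.2)²) = √(12.960 + 295.840) = 17.6
M4: √((25.9)² + (31.2)²) = √(670.810 + 973.440) = 40.5
M5: √((-2.8)² + (31.9)²) = √(7.840 + 1017.610) = 32.0
M6: √((18.5)² + (35.7)²) = √(342.250 + 1274.490) = 40.2
M7: √((16.4)² + (-5.9)²) = √(268.960 + 34.810) = 17.4
M8: √((-10.1)² + (36.9)²) = √(102.010 + 1361.610) = 38.3
M9: √((-12.3)² + (29.1)²) = √(151.290 + 846.810) = 31.6
M10: √((22.5)² + (18.2)²) = √(506.250 + 331.240) = 28.9
M11: √((32.1)² + (31.1)²) = √(1030.410 + 967.210) = 44.7
M12: √((-5.3)² + (-0.1)²) = √(28.090 + 0.010) = 5.3
M13: √((-6.9)² + (35.2)²) = √(47.610 + 1239.040) = 35.9
Sorted: M12 (5.3) < M1 (16.5) < M7 (17.4) < M3 (17.6) < …

M12, M1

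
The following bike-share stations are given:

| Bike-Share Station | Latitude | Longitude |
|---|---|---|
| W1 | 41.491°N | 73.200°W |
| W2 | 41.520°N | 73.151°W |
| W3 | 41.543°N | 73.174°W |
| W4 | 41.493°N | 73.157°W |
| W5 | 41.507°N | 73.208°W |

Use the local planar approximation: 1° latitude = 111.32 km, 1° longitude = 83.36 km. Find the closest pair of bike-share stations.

W1 and W5

Pairwise distances:
W1–W5: √((0.016·111.32)² + (-0.008·83.36)²) = √(3.17239 + 0.44473) = 1.902 km
W2–W4: √((-0.027·111.32)² + (-0.006·83.36)²) = √(9.03387 + 0.25016) = 3.047 km
W2–W3: √((0.023·111.32)² + (-0.023·83.36)²) = √(6.55544 + 3.67596) = 3.199 km
W1–W4: √((0.002·111.32)² + (0.043·83.36)²) = √(0.04957 + 12.84850) = 3.591 km
W4–W5: √((0.014·111.32)² + (-0.051·83.36)²) = √(2.42886 + 18.07406) = 4.528 km
W3–W5: √((-0.036·111.32)² + (-0.034·83.36)²) = √(16.06022 + 8.03292) = 4.908 km
W2–W5: √((-0.013·111.32)² + (-0.057·83.36)²) = √(2.09427 + 22.57694) = 4.967 km
W1–W2: √((0.029·111.32)² + (0.049·83.36)²) = √(10.42179 + 16.68428) = 5.206 km
W3–W4: √((-0.050·111.32)² + (0.017·83.36)²) = √(30.98036 + 2.00823) = 5.744 km
W1–W3: √((0.052·111.32)² + (0.026·83.36)²) = √(33.50835 + 4.69745) = 6.181 km
Closest pair: W1–W5 at 1.902 km.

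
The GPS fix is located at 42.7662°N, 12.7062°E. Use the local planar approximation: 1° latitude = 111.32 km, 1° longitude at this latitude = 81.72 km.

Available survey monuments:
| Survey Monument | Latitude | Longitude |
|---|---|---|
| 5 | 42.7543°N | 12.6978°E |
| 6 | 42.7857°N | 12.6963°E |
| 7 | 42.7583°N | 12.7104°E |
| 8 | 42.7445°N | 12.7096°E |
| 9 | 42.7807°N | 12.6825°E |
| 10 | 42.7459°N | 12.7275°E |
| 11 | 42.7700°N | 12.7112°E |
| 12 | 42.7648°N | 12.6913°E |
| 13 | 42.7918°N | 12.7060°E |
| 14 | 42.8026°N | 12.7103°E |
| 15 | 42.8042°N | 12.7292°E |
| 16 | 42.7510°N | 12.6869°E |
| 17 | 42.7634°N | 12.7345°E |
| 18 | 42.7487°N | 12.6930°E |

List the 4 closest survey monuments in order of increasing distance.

11, 7, 12, 5

Distances from 42.7662°N, 12.7062°E:
5: √((-0.0119·111.32)² + (-0.0084·81.72)²) = √(1.754851 + 0.471211) = 1.4920 km
6: √((0.0195·111.32)² + (-0.0099·81.72)²) = √(4.712112 + 0.654526) = 2.3166 km
7: √((-0.0079·111.32)² + (0.0042·81.72)²) = √(0.773394 + 0.117803) = 0.9440 km
8: √((-0.0217·111.32)² + (0.0034·81.72)²) = √(5.835336 + 0.077200) = 2.4316 km
9: √((0.0145·111.32)² + (-0.0237·81.72)²) = √(2.605448 + 3.751055) = 2.5212 km
10: √((-0.0203·111.32)² + (0.0213·81.72)²) = √(5.106678 + 3.029814) = 2.8525 km
11: √((0.0038·111.32)² + (0.0050·81.72)²) = √(0.178943 + 0.166954) = 0.5881 km
12: √((-0.0014·111.32)² + (-0.0149·81.72)²) = √(0.024289 + 1.482618) = 1.2276 km
13: √((0.0256·111.32)² + (-0.0002·81.72)²) = √(8.121314 + 0.000267) = 2.8498 km
14: √((0.0364·111.32)² + (0.0041·81.72)²) = √(16.419093 + 0.112260) = 4.0659 km
15: √((0.0380·111.32)² + (0.0230·81.72)²) = √(17.894254 + 3.532746) = 4.6289 km
16: √((-0.0152·111.32)² + (-0.0193·81.72)²) = √(2.863081 + 2.487547) = 2.3131 km
17: √((-0.0028·111.32)² + (0.0283·81.72)²) = √(0.097154 + 5.348470) = 2.3336 km
18: √((-0.0175·111.32)² + (-0.0132·81.72)²) = √(3.795094 + 1.163602) = 2.2268 km
Sorted: 11 (0.5881 km) < 7 (0.9440 km) < 12 (1.2276 km) < 5 (1.4920 km) < 18 (2.2268 km) < 16 (2.3131 km) < …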